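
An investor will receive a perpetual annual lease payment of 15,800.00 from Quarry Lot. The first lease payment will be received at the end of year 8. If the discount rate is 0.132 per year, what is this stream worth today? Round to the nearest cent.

Value at end of year 7: C / r = 15,800.00 / 0.132 = 119,696.9697
Discount to today: PV = 119,696.9697 / (1 + 0.132)^7 = 119,696.9697 / 2.381908 = 50,252.56

50252.56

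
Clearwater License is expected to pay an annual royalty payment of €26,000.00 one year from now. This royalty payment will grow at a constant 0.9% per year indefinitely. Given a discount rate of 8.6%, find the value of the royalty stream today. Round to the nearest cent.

Growing perpetuity: P = D₁ / (r − g) = €26,000.0000 / (0.086 − 0.009) = €337,662.34

€337662.34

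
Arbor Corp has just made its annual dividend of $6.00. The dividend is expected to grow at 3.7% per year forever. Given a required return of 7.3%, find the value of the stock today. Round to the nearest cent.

D₁ = D₀ × (1 + g) = $6.00 × 1.037 = $6.2220
Growing perpetuity: P = D₁ / (r − g) = $6.2220 / (0.073 − 0.037) = $172.83

$172.83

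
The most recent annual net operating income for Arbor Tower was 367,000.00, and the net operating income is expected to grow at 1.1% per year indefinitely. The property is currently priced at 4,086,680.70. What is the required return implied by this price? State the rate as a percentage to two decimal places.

10.18%

D₁ = 367,000.00 × 1.011 = 371,037.0000
P = D₁/(r − g) ⇒ r = D₁/P + g = 371,037.0000/4,086,680.70 + 0.011 = 0.090792 + 0.011 = 0.101792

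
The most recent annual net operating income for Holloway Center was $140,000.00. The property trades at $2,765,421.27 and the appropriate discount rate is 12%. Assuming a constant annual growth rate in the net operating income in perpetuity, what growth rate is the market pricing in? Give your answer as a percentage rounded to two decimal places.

6.60%

P = D₀(1+g)/(r−g) ⇒ P(r−g) = D₀(1+g) ⇒ g(P+D₀) = P·r − D₀
g = (P·r − D₀)/(P + D₀) = ($2,765,421.27×0.12 − $140,000.00) / ($2,765,421.27 + $140,000.00) = 0.066032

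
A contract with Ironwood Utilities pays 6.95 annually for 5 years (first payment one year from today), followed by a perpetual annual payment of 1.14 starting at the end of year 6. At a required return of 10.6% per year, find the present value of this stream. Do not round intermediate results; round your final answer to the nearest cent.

32.45

PV of 5-year annuity: 6.95 × [1 − (1+0.106)^−5] / 0.106 = 25.94706
Perpetuity value at year 5: 1.14 / 0.106 = 10.75472
PV of perpetuity: 10.75472 / (1+0.106)^5 = 6.49865
Total PV = 25.94706 + 6.49865 = 32.44571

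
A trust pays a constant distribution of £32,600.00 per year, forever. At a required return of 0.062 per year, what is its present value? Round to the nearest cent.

£525806.45

Level perpetuity: PV = C / r = £32,600.00 / 0.062 = £525,806.45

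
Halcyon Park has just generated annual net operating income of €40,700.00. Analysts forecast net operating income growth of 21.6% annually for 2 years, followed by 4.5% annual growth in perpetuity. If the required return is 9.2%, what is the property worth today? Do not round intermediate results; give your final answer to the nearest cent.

D_1 = 49491.20000
D_2 = 60181.29920
Terminal value at year 2: TV = D_2×(1+g_2)/(r−g_2) = 62889.45766/0.047 = 1338073.56732
P_0 = D_1/(1+r)^1 + D_2/(1+r)^2 + TV/(1+r)^2
    = 45321.61172 + 50468.02184 + 1122108.14525 = 1217897.77882

€1217897.78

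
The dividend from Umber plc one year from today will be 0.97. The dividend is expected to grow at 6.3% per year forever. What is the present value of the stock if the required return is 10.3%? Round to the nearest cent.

Growing perpetuity: P = D₁ / (r − g) = 0.9700 / (0.103 − 0.063) = 24.25

24.25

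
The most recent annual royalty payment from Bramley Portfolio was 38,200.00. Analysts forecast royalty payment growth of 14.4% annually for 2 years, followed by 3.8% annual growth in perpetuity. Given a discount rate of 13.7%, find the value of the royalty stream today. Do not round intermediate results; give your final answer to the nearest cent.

482575.04

D_1 = 43700.80000
D_2 = 49993.71520
Terminal value at year 2: TV = D_2×(1+g_2)/(r−g_2) = 51893.47638/0.099 = 524176.52907
P_0 = D_1/(1+r)^1 + D_2/(1+r)^2 + TV/(1+r)^2
    = 38435.18030 + 38671.80850 + 405468.05274 = 482575.04153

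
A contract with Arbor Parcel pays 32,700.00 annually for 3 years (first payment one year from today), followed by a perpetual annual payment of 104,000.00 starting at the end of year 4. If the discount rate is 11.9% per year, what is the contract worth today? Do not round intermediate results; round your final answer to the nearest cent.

PV of 3-year annuity: 32,700.00 × [1 − (1+0.119)^−3] / 0.119 = 78675.04267
Perpetuity value at year 3: 104,000.00 / 0.119 = 873949.57983
PV of perpetuity: 873949.57983 / (1+0.119)^3 = 623729.26063
Total PV = 78675.04267 + 623729.26063 = 702404.30330

702404.30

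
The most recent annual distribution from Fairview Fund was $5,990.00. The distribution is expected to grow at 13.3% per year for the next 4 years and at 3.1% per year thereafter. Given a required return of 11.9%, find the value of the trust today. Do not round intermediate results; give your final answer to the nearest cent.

D_1 = 6786.67000
D_2 = 7689.29711
D_3 = 8711.97363
D_4 = 9870.66612
Terminal value at year 4: TV = D_4×(1+g_2)/(r−g_2) = 10176.65677/0.088 = 115643.82690
P_0 = D_1/(1+r)^1 + D_2/(1+r)^2 + D_3/(1+r)^3 + D_4/(1+r)^4 + TV/(1+r)^4
    = 6064.94191 + 6140.82144 + 6217.65030 + 6295.44039 + 73756.80724 = 98475.66128

$98475.66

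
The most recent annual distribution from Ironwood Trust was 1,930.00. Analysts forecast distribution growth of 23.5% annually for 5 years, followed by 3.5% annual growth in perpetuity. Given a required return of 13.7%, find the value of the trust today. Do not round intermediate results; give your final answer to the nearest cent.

D_1 = 2383.55000
D_2 = 2943.68425
D_3 = 3635.45005
D_4 = 4489.78081
D_5 = 5544.87930
Terminal value at year 5: TV = D_5×(1+g_2)/(r−g_2) = 5738.95008/0.102 = 56264.21643
P_0 = D_1/(1+r)^1 + D_2/(1+r)^2 + D_3/(1+r)^3 + D_4/(1+r)^4 + D_5/(1+r)^5 + TV/(1+r)^5
    = 2096.35004 + 2277.03809 + 2473.29994 + 2686.47795 + 2918.03014 + 29609.42349 = 42060.61966

42060.62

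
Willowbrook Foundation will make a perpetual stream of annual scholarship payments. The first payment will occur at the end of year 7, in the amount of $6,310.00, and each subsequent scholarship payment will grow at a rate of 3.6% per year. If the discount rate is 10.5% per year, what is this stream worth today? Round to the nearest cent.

$50235.02

Value at end of year 6: C₁ / (r − g) = $6,310.00 / (0.105 − 0.036) = $91,449.2754
Discount to today: PV = $91,449.2754 / (1 + 0.105)^6 = $91,449.2754 / 1.820429 = $50,235.02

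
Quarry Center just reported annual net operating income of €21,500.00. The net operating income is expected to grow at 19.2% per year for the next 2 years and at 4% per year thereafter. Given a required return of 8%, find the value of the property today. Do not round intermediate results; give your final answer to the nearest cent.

€730872.59

D_1 = 25628.00000
D_2 = 30548.57600
Terminal value at year 2: TV = D_2×(1+g_2)/(r−g_2) = 31770.51904/0.04 = 794262.97600
P_0 = D_1/(1+r)^1 + D_2/(1+r)^2 + TV/(1+r)^2
    = 23729.62963 + 26190.48011 + 680952.48285 = 730872.59259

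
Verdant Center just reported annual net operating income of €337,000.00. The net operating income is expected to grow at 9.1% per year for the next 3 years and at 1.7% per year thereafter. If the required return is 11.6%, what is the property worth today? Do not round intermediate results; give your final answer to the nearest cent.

D_1 = 367667.00000
D_2 = 401124.69700
D_3 = 437627.04443
Terminal value at year 3: TV = D_3×(1+g_2)/(r−g_2) = 445066.70418/0.099 = 4495623.27457
P_0 = D_1/(1+r)^1 + D_2/(1+r)^2 + D_3/(1+r)^3 + TV/(1+r)^3
    = 329450.71685 + 322070.54846 + 314855.70642 + 3234426.80234 = 4200803.77407

€4200803.77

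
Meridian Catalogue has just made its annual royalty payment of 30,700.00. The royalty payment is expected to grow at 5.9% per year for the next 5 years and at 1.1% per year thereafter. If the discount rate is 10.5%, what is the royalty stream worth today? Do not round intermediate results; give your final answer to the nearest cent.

402311.34

D_1 = 32511.30000
D_2 = 34429.46670
D_3 = 36460.80524
D_4 = 38611.99274
D_5 = 40890.10032
Terminal value at year 5: TV = D_5×(1+g_2)/(r−g_2) = 41339.89142/0.094 = 439786.07893
P_0 = D_1/(1+r)^1 + D_2/(1+r)^2 + D_3/(1+r)^3 + D_4/(1+r)^4 + D_5/(1+r)^5 + TV/(1+r)^5
    = 29421.99095 + 28197.18409 + 27023.36466 + 25898.41011 + 24820.28625 + 266950.10001 = 402311.33607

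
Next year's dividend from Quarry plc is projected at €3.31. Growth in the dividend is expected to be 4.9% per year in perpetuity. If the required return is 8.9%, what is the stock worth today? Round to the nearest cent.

€82.75

Growing perpetuity: P = D₁ / (r − g) = €3.3100 / (0.089 − 0.049) = €82.75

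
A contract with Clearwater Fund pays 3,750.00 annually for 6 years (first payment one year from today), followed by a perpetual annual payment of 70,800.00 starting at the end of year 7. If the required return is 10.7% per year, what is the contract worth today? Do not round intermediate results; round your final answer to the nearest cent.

PV of 6-year annuity: 3,750.00 × [1 − (1+0.107)^−6] / 0.107 = 16002.57146
Perpetuity value at year 6: 70,800.00 / 0.107 = 661682.24299
PV of perpetuity: 661682.24299 / (1+0.107)^6 = 359553.69379
Total PV = 16002.57146 + 359553.69379 = 375556.26525

375556.27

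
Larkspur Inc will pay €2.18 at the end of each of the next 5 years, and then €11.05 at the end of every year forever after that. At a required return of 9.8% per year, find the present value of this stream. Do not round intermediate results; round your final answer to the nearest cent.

€78.96

PV of 5-year annuity: €2.18 × [1 − (1+0.098)^−5] / 0.098 = 8.30631
Perpetuity value at year 5: €11.05 / 0.098 = 112.75510
PV of perpetuity: 112.75510 / (1+0.098)^5 = 70.65201
Total PV = 8.30631 + 70.65201 = 78.95832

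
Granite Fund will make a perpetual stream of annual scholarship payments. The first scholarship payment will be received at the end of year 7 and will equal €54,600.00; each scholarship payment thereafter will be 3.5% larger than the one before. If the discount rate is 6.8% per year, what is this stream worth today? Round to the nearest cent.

Value at end of year 6: C₁ / (r − g) = €54,600.00 / (0.068 − 0.035) = €1,654,545.4545
Discount to today: PV = €1,654,545.4545 / (1 + 0.068)^6 = €1,654,545.4545 / 1.483978 = €1,114,939.20

€1114939.20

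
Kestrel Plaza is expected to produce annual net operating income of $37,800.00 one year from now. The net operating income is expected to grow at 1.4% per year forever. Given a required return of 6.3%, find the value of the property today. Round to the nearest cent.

$771428.57

Growing perpetuity: P = D₁ / (r − g) = $37,800.0000 / (0.063 − 0.014) = $771,428.57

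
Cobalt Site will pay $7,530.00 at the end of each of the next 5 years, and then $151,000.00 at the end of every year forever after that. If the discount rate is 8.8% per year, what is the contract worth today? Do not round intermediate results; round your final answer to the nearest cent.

$1154952.84

PV of 5-year annuity: $7,530.00 × [1 − (1+0.088)^−5] / 0.088 = 29441.69908
Perpetuity value at year 5: $151,000.00 / 0.088 = 1715909.09091
PV of perpetuity: 1715909.09091 / (1+0.088)^5 = 1125511.14116
Total PV = 29441.69908 + 1125511.14116 = 1154952.84024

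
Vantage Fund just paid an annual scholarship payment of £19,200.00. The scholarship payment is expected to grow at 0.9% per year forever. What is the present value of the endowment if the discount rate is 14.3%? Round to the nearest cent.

£144573.13

D₁ = D₀ × (1 + g) = £19,200.00 × 1.009 = £19,372.8000
Growing perpetuity: P = D₁ / (r − g) = £19,372.8000 / (0.143 − 0.009) = £144,573.13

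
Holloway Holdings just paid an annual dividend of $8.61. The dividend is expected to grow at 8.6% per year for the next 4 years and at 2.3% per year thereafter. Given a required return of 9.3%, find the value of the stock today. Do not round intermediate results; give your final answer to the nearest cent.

$156.53

D_1 = 9.35046
D_2 = 10.15460
D_3 = 11.02790
D_4 = 11.97629
Terminal value at year 4: TV = D_4×(1+g_2)/(r−g_2) = 12.25175/0.07 = 175.02498
P_0 = D_1/(1+r)^1 + D_2/(1+r)^2 + D_3/(1+r)^3 + D_4/(1+r)^4 + TV/(1+r)^4
    = 8.55486 + 8.50007 + 8.44563 + 8.39154 + 122.63640 = 156.52850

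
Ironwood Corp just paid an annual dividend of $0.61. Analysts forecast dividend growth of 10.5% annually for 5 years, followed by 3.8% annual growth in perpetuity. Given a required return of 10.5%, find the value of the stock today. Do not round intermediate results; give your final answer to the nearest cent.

$12.50

D_1 = 0.67405
D_2 = 0.74483
D_3 = 0.82303
D_4 = 0.90945
D_5 = 1.00494
Terminal value at year 5: TV = D_5×(1+g_2)/(r−g_2) = 1.04313/0.067 = 15.56911
P_0 = D_1/(1+r)^1 + D_2/(1+r)^2 + D_3/(1+r)^3 + D_4/(1+r)^4 + D_5/(1+r)^5 + TV/(1+r)^5
    = 0.61000 + 0.61000 + 0.61000 + 0.61000 + 0.61000 + 9.45045 = 12.50045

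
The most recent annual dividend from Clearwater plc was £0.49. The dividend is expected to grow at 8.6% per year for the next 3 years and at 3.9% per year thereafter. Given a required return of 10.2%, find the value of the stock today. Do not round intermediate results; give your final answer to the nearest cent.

D_1 = 0.53214
D_2 = 0.57790
D_3 = 0.62760
Terminal value at year 3: TV = D_3×(1+g_2)/(r−g_2) = 0.65208/0.063 = 10.35048
P_0 = D_1/(1+r)^1 + D_2/(1+r)^2 + D_3/(1+r)^3 + TV/(1+r)^3
    = 0.48289 + 0.47587 + 0.46897 + 7.73421 = 9.16193

£9.16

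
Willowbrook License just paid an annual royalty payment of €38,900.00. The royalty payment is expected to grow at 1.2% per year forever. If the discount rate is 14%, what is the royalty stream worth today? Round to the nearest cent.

€307553.13

D₁ = D₀ × (1 + g) = €38,900.00 × 1.012 = €39,366.8000
Growing perpetuity: P = D₁ / (r − g) = €39,366.8000 / (0.14 − 0.012) = €307,553.13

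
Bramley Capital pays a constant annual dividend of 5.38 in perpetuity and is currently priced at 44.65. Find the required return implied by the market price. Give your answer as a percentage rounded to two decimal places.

P = C/r ⇒ r = C/P = 5.38/44.65 = 0.120493

12.05%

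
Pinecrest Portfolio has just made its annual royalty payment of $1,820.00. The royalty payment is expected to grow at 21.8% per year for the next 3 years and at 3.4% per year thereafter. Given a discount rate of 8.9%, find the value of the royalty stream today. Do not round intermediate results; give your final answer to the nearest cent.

D_1 = 2216.76000
D_2 = 2700.01368
D_3 = 3288.61666
Terminal value at year 3: TV = D_3×(1+g_2)/(r−g_2) = 3400.42963/0.055 = 61825.99325
P_0 = D_1/(1+r)^1 + D_2/(1+r)^2 + D_3/(1+r)^3 + TV/(1+r)^3
    = 2035.59229 + 2276.72305 + 2546.41752 + 47872.64937 = 54731.38223

$54731.38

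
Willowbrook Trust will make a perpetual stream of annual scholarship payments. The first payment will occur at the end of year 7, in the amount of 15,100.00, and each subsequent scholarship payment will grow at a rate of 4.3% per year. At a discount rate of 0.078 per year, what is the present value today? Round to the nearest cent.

274913.67

Value at end of year 6: C₁ / (r − g) = 15,100.00 / (0.078 − 0.043) = 431,428.5714
Discount to today: PV = 431,428.5714 / (1 + 0.078)^6 = 431,428.5714 / 1.569324 = 274,913.67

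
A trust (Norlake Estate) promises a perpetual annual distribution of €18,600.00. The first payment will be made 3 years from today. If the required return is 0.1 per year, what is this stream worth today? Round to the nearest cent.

€153719.01

Value at end of year 2: C / r = €18,600.00 / 0.1 = €186,000.0000
Discount to today: PV = €186,000.0000 / (1 + 0.1)^2 = €186,000.0000 / 1.210000 = €153,719.01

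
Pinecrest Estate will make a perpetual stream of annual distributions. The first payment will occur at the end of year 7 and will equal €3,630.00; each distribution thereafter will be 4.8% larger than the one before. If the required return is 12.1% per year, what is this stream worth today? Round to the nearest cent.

€25058.21

Value at end of year 6: C₁ / (r − g) = €3,630.00 / (0.121 − 0.048) = €49,726.0274
Discount to today: PV = €49,726.0274 / (1 + 0.121)^6 = €49,726.0274 / 1.984420 = €25,058.21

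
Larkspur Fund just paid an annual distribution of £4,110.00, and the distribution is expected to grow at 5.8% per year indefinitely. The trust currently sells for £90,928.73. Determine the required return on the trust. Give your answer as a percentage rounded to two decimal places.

10.58%

D₁ = £4,110.00 × 1.058 = £4,348.3800
P = D₁/(r − g) ⇒ r = D₁/P + g = £4,348.3800/£90,928.73 + 0.058 = 0.047822 + 0.058 = 0.105822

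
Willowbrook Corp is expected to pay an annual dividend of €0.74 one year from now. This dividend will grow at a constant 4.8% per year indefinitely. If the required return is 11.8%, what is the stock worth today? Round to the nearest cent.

Growing perpetuity: P = D₁ / (r − g) = €0.7400 / (0.118 − 0.048) = €10.57

€10.57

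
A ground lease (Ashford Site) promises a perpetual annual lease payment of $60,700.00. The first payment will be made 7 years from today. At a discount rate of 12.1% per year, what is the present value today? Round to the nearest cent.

Value at end of year 6: C / r = $60,700.00 / 0.121 = $501,652.8926
Discount to today: PV = $501,652.8926 / (1 + 0.121)^6 = $501,652.8926 / 1.984420 = $252,795.68

$252795.68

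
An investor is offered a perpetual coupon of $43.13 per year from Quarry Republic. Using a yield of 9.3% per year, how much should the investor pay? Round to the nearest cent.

Level perpetuity: PV = C / r = $43.13 / 0.093 = $463.76

$463.76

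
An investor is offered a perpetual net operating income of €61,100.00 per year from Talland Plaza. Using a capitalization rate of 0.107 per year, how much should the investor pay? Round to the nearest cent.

€571028.04

Level perpetuity: PV = C / r = €61,100.00 / 0.107 = €571,028.04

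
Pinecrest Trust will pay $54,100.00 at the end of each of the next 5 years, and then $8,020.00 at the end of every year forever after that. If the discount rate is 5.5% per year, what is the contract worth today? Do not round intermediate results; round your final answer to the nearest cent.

$342592.89

PV of 5-year annuity: $54,100.00 × [1 − (1+0.055)^−5] / 0.055 = 231022.39013
Perpetuity value at year 5: $8,020.00 / 0.055 = 145818.18182
PV of perpetuity: 145818.18182 / (1+0.055)^5 = 111570.50032
Total PV = 231022.39013 + 111570.50032 = 342592.89045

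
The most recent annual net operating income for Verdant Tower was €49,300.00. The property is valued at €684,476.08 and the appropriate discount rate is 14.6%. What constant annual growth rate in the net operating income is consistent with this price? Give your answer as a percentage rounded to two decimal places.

6.90%

P = D₀(1+g)/(r−g) ⇒ P(r−g) = D₀(1+g) ⇒ g(P+D₀) = P·r − D₀
g = (P·r − D₀)/(P + D₀) = (€684,476.08×0.146 − €49,300.00) / (€684,476.08 + €49,300.00) = 0.069004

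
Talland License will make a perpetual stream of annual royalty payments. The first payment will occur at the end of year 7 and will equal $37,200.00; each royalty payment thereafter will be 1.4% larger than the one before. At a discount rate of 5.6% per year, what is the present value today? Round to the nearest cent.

Value at end of year 6: C₁ / (r − g) = $37,200.00 / (0.056 − 0.014) = $885,714.2857
Discount to today: PV = $885,714.2857 / (1 + 0.056)^6 = $885,714.2857 / 1.386703 = $638,719.45

$638719.45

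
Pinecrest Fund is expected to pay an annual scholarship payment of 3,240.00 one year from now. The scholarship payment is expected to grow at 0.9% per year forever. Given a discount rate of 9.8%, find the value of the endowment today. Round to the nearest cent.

36404.49

Growing perpetuity: P = D₁ / (r − g) = 3,240.0000 / (0.098 − 0.009) = 36,404.49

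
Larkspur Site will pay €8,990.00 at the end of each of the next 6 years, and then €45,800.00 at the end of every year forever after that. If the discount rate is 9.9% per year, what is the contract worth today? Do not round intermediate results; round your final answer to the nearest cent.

PV of 6-year annuity: €8,990.00 × [1 − (1+0.099)^−6] / 0.099 = 39268.80135
Perpetuity value at year 6: €45,800.00 / 0.099 = 462626.26263
PV of perpetuity: 462626.26263 / (1+0.099)^6 = 262569.41034
Total PV = 39268.80135 + 262569.41034 = 301838.21170

€301838.21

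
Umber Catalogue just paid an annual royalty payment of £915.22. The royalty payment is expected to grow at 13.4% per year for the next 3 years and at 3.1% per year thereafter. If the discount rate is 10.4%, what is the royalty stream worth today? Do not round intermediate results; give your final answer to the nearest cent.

D_1 = 1037.85948
D_2 = 1176.93265
D_3 = 1334.64163
Terminal value at year 3: TV = D_3×(1+g_2)/(r−g_2) = 1376.01552/0.073 = 18849.52761
P_0 = D_1/(1+r)^1 + D_2/(1+r)^2 + D_3/(1+r)^3 + TV/(1+r)^3
    = 940.09011 + 965.63604 + 991.87615 + 14008.55213 = 16906.15442

£16906.15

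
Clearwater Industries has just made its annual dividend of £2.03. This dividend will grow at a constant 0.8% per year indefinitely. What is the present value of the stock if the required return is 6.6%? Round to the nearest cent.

£35.28

D₁ = D₀ × (1 + g) = £2.03 × 1.008 = £2.0462
Growing perpetuity: P = D₁ / (r − g) = £2.0462 / (0.066 − 0.008) = £35.28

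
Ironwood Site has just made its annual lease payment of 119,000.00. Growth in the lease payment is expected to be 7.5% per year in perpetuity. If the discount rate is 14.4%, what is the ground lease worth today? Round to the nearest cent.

1853985.51

D₁ = D₀ × (1 + g) = 119,000.00 × 1.075 = 127,925.0000
Growing perpetuity: P = D₁ / (r − g) = 127,925.0000 / (0.144 − 0.075) = 1,853,985.51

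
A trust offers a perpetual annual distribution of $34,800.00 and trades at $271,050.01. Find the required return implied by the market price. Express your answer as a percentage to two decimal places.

P = C/r ⇒ r = C/P = $34,800.00/$271,050.01 = 0.128390

12.84%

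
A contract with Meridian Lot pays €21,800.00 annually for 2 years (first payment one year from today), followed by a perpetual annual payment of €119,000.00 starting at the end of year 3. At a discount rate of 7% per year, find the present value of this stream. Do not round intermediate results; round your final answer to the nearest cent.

PV of 2-year annuity: €21,800.00 × [1 − (1+0.07)^−2] / 0.07 = 39414.79605
Perpetuity value at year 2: €119,000.00 / 0.07 = 1700000.00000
PV of perpetuity: 1700000.00000 / (1+0.07)^2 = 1484845.83806
Total PV = 39414.79605 + 1484845.83806 = 1524260.63412

€1524260.63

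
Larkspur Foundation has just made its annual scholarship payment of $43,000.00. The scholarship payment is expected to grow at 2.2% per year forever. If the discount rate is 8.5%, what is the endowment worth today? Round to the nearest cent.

D₁ = D₀ × (1 + g) = $43,000.00 × 1.022 = $43,946.0000
Growing perpetuity: P = D₁ / (r − g) = $43,946.0000 / (0.085 − 0.022) = $697,555.56

$697555.56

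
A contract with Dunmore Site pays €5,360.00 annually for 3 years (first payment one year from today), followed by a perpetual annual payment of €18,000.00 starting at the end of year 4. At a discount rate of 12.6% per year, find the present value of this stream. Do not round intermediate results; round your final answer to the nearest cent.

PV of 3-year annuity: €5,360.00 × [1 − (1+0.126)^−3] / 0.126 = 12742.23437
Perpetuity value at year 3: €18,000.00 / 0.126 = 142857.14286
PV of perpetuity: 142857.14286 / (1+0.126)^3 = 100066.05729
Total PV = 12742.23437 + 100066.05729 = 112808.29166

€112808.29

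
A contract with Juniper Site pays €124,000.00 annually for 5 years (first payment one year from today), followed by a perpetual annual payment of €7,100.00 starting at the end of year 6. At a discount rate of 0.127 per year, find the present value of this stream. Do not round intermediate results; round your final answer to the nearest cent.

PV of 5-year annuity: €124,000.00 × [1 − (1+0.127)^−5] / 0.127 = 439348.15470
Perpetuity value at year 5: €7,100.00 / 0.127 = 55905.51181
PV of perpetuity: 55905.51181 / (1+0.127)^5 = 30749.28682
Total PV = 439348.15470 + 30749.28682 = 470097.44152

€470097.44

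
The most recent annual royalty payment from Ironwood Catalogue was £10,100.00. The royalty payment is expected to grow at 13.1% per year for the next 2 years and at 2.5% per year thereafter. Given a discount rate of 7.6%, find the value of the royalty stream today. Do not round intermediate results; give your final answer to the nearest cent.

£246047.53

D_1 = 11423.10000
D_2 = 12919.52610
Terminal value at year 2: TV = D_2×(1+g_2)/(r−g_2) = 13242.51425/0.051 = 259657.14221
P_0 = D_1/(1+r)^1 + D_2/(1+r)^2 + TV/(1+r)^2
    = 10616.26394 + 11158.91684 + 224272.34820 = 246047.52897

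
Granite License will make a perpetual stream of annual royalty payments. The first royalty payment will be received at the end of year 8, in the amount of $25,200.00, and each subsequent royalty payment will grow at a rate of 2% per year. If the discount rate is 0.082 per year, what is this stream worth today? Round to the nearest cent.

Value at end of year 7: C₁ / (r − g) = $25,200.00 / (0.082 − 0.02) = $406,451.6129
Discount to today: PV = $406,451.6129 / (1 + 0.082)^7 = $406,451.6129 / 1.736164 = $234,108.95

$234108.95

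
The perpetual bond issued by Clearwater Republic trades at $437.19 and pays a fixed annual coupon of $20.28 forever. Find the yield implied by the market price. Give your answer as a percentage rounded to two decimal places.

4.64%

P = C/r ⇒ r = C/P = $20.28/$437.19 = 0.046387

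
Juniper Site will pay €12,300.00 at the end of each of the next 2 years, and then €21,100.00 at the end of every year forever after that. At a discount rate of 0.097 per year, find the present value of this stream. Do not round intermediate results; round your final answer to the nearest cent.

€202191.34

PV of 2-year annuity: €12,300.00 × [1 − (1+0.097)^−2] / 0.097 = 21433.36139
Perpetuity value at year 2: €21,100.00 / 0.097 = 217525.77320
PV of perpetuity: 217525.77320 / (1+0.097)^2 = 180757.97438
Total PV = 21433.36139 + 180757.97438 = 202191.33578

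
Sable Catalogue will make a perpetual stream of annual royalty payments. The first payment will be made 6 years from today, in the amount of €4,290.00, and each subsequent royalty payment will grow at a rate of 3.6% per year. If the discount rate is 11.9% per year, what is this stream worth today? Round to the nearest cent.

€29459.73

Value at end of year 5: C₁ / (r − g) = €4,290.00 / (0.119 − 0.036) = €51,686.7470
Discount to today: PV = €51,686.7470 / (1 + 0.119)^5 = €51,686.7470 / 1.754488 = €29,459.73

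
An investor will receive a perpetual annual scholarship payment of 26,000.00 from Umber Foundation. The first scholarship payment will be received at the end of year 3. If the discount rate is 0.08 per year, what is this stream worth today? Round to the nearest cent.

278635.12

Value at end of year 2: C / r = 26,000.00 / 0.08 = 325,000.0000
Discount to today: PV = 325,000.0000 / (1 + 0.08)^2 = 325,000.0000 / 1.166400 = 278,635.12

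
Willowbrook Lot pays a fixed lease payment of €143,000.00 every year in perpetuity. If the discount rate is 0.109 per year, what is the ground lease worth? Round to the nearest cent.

Level perpetuity: PV = C / r = €143,000.00 / 0.109 = €1,311,926.61

€1311926.61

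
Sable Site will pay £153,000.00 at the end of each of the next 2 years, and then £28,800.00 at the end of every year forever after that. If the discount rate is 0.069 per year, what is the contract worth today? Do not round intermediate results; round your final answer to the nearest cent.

PV of 2-year annuity: £153,000.00 × [1 − (1+0.069)^−2] / 0.069 = 277010.67852
Perpetuity value at year 2: £28,800.00 / 0.069 = 417391.30435
PV of perpetuity: 417391.30435 / (1+0.069)^2 = 365248.11780
Total PV = 277010.67852 + 365248.11780 = 642258.79633

£642258.80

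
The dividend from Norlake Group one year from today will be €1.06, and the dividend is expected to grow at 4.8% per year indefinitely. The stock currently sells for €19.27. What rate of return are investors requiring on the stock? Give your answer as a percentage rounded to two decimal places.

P = D₁/(r − g) ⇒ r = D₁/P + g = €1.0600/€19.27 + 0.048 = 0.055008 + 0.048 = 0.103008

10.30%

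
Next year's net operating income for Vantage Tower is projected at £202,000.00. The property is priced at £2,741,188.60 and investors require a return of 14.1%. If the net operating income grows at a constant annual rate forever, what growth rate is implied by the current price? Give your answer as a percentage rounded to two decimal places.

6.73%

P = D₁/(r−g) ⇒ g = r − D₁/P = 0.141 − £202,000.00/£2,741,188.60 = 0.067309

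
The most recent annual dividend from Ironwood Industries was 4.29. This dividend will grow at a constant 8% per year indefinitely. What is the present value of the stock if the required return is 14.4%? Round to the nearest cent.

D₁ = D₀ × (1 + g) = 4.29 × 1.08 = 4.6332
Growing perpetuity: P = D₁ / (r − g) = 4.6332 / (0.144 − 0.08) = 72.39

72.39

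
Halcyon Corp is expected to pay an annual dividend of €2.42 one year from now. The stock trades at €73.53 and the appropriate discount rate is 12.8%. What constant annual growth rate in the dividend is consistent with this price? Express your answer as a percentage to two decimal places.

P = D₁/(r−g) ⇒ g = r − D₁/P = 0.128 − €2.42/€73.53 = 0.095088

9.51%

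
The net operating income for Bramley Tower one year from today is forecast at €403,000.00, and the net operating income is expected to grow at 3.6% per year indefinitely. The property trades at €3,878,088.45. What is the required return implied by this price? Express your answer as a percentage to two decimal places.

13.99%

P = D₁/(r − g) ⇒ r = D₁/P + g = €403,000.0000/€3,878,088.45 + 0.036 = 0.103917 + 0.036 = 0.139917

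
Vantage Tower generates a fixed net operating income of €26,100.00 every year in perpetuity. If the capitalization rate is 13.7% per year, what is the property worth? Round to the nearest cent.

€190510.95

Level perpetuity: PV = C / r = €26,100.00 / 0.137 = €190,510.95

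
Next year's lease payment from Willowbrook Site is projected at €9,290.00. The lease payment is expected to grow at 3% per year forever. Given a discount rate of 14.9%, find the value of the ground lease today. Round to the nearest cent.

Growing perpetuity: P = D₁ / (r − g) = €9,290.0000 / (0.149 − 0.03) = €78,067.23

€78067.23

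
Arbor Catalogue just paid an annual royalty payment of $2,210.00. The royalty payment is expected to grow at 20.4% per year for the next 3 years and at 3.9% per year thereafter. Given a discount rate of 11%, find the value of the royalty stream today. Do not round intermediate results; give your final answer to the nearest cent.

$49090.08

D_1 = 2660.84000
D_2 = 3203.65136
D_3 = 3857.19624
Terminal value at year 3: TV = D_3×(1+g_2)/(r−g_2) = 4007.62689/0.071 = 56445.44916
P_0 = D_1/(1+r)^1 + D_2/(1+r)^2 + D_3/(1+r)^3 + TV/(1+r)^3
    = 2397.15315 + 2600.15531 + 2820.34864 + 41272.42594 = 49090.08305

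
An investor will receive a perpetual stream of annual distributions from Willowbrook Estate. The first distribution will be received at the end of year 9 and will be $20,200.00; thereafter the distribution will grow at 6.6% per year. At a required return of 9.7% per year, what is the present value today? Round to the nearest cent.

Value at end of year 8: C₁ / (r − g) = $20,200.00 / (0.097 − 0.066) = $651,612.9032
Discount to today: PV = $651,612.9032 / (1 + 0.097)^8 = $651,612.9032 / 2.097264 = $310,696.71

$310696.71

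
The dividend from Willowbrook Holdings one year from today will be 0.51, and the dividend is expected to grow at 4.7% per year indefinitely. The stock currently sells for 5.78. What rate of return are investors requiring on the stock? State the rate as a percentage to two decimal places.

P = D₁/(r − g) ⇒ r = D₁/P + g = 0.5100/5.78 + 0.047 = 0.088235 + 0.047 = 0.135235

13.52%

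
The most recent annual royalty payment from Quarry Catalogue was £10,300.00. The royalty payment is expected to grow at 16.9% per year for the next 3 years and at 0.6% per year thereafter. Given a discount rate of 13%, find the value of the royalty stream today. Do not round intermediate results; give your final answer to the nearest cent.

£125599.46

D_1 = 12040.70000
D_2 = 14075.57830
D_3 = 16454.35103
Terminal value at year 3: TV = D_3×(1+g_2)/(r−g_2) = 16553.07714/0.124 = 133492.55757
P_0 = D_1/(1+r)^1 + D_2/(1+r)^2 + D_3/(1+r)^3 + TV/(1+r)^3
    = 10655.48673 + 11023.24246 + 11403.69065 + 92517.03869 = 125599.45853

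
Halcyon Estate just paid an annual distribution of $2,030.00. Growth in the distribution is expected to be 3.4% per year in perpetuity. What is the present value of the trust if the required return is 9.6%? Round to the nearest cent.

$33855.16

D₁ = D₀ × (1 + g) = $2,030.00 × 1.034 = $2,099.0200
Growing perpetuity: P = D₁ / (r − g) = $2,099.0200 / (0.096 − 0.034) = $33,855.16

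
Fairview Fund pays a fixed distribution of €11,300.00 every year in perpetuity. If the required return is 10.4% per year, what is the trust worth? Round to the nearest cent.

Level perpetuity: PV = C / r = €11,300.00 / 0.104 = €108,653.85

€108653.85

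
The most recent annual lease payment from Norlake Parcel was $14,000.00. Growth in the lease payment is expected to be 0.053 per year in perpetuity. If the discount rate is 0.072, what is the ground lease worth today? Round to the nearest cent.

$775894.74

D₁ = D₀ × (1 + g) = $14,000.00 × 1.053 = $14,742.0000
Growing perpetuity: P = D₁ / (r − g) = $14,742.0000 / (0.072 − 0.053) = $775,894.74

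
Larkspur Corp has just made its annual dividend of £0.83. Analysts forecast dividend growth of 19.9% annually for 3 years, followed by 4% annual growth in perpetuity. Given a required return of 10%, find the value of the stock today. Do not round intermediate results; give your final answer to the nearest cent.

D_1 = 0.99517
D_2 = 1.19321
D_3 = 1.43066
Terminal value at year 3: TV = D_3×(1+g_2)/(r−g_2) = 1.48788/0.06 = 24.79806
P_0 = D_1/(1+r)^1 + D_2/(1+r)^2 + D_3/(1+r)^3 + TV/(1+r)^3
    = 0.90470 + 0.98612 + 1.07487 + 18.63115 = 21.59685

£21.60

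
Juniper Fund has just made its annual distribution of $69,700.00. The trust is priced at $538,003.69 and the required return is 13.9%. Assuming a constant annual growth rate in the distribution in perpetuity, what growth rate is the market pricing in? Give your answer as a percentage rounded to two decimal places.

0.84%

P = D₀(1+g)/(r−g) ⇒ P(r−g) = D₀(1+g) ⇒ g(P+D₀) = P·r − D₀
g = (P·r − D₀)/(P + D₀) = ($538,003.69×0.139 − $69,700.00) / ($538,003.69 + $69,700.00) = 0.008363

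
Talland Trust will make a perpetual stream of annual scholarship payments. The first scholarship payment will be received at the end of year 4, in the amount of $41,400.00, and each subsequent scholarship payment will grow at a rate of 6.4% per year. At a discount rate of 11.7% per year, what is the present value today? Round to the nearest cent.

$560486.24

Value at end of year 3: C₁ / (r − g) = $41,400.00 / (0.117 − 0.064) = $781,132.0755
Discount to today: PV = $781,132.0755 / (1 + 0.117)^3 = $781,132.0755 / 1.393669 = $560,486.24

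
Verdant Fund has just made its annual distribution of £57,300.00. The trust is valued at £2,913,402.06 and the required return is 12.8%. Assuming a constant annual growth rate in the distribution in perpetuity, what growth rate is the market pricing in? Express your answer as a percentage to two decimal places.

10.62%

P = D₀(1+g)/(r−g) ⇒ P(r−g) = D₀(1+g) ⇒ g(P+D₀) = P·r − D₀
g = (P·r − D₀)/(P + D₀) = (£2,913,402.06×0.128 − £57,300.00) / (£2,913,402.06 + £57,300.00) = 0.106243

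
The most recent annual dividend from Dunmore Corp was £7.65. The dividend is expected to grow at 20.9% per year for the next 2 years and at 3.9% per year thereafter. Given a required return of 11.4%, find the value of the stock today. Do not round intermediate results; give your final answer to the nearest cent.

£142.14

D_1 = 9.24885
D_2 = 11.18186
Terminal value at year 2: TV = D_2×(1+g_2)/(r−g_2) = 11.61795/0.075 = 154.90603
P_0 = D_1/(1+r)^1 + D_2/(1+r)^2 + TV/(1+r)^2
    = 8.30238 + 9.01039 + 124.82396 = 142.13673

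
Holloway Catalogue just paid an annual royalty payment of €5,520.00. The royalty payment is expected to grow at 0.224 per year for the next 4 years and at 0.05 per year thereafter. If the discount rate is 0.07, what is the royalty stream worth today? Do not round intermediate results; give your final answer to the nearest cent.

€527489.54

D_1 = 6756.48000
D_2 = 8269.93152
D_3 = 10122.39618
D_4 = 12389.81292
Terminal value at year 4: TV = D_4×(1+g_2)/(r−g_2) = 13009.30357/0.02 = 650465.17856
P_0 = D_1/(1+r)^1 + D_2/(1+r)^2 + D_3/(1+r)^3 + D_4/(1+r)^4 + TV/(1+r)^4
    = 6314.46729 + 7223.27847 + 8262.89051 + 9452.12896 + 496236.77033 = 527489.53555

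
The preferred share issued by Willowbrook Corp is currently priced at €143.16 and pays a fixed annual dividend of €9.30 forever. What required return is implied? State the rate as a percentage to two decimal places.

6.50%

P = C/r ⇒ r = C/P = €9.30/€143.16 = 0.064962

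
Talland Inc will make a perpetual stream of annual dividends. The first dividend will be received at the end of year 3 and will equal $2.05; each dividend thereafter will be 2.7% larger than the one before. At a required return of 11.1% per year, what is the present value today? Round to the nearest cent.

Value at end of year 2: C₁ / (r − g) = $2.05 / (0.111 − 0.027) = $24.4048
Discount to today: PV = $24.4048 / (1 + 0.111)^2 = $24.4048 / 1.234321 = $19.77

$19.77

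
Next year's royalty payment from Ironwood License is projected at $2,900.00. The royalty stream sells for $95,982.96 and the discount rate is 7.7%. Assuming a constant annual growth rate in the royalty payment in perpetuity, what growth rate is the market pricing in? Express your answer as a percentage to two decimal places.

P = D₁/(r−g) ⇒ g = r − D₁/P = 0.077 − $2,900.00/$95,982.96 = 0.046786

4.68%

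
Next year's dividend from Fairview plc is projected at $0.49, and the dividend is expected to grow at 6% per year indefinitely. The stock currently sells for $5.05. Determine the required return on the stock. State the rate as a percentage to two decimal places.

15.70%

P = D₁/(r − g) ⇒ r = D₁/P + g = $0.4900/$5.05 + 0.06 = 0.097030 + 0.06 = 0.157030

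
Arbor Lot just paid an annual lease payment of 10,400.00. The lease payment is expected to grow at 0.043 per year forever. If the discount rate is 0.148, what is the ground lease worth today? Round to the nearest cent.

103306.67

D₁ = D₀ × (1 + g) = 10,400.00 × 1.043 = 10,847.2000
Growing perpetuity: P = D₁ / (r − g) = 10,847.2000 / (0.148 − 0.043) = 103,306.67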